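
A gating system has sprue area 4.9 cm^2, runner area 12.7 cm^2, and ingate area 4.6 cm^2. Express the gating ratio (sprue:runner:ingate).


Sprue:Runner:Ingate = 1 : 12.7/4.9 : 4.6/4.9 = 1:2.59:0.94

Final answer: 1:2.59:0.94


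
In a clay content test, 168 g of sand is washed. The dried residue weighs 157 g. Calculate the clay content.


Formula: Clay% = (W_total - W_washed) / W_total * 100
Clay mass = 168 - 157 = 11 g
Clay% = 11 / 168 * 100 = 6.5476%

Answer: 6.5476%


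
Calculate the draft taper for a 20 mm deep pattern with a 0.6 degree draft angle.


Formula: taper = depth * tan(draft_angle)
tan(0.6 deg) = 0.0104724
taper = 20 mm * 0.0104724 = 0.2094 mm

Answer: 0.2094 mm


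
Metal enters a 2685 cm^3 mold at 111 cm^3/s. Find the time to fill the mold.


Formula: t_fill = V_mold / Q_flow
t = 2685 cm^3 / 111 cm^3/s = 24.1892 s


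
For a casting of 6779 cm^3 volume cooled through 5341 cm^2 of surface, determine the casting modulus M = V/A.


Formula: Casting Modulus M = V / A
M = 6779 cm^3 / 5341 cm^2 = 1.2692 cm

Answer: 1.2692 cm


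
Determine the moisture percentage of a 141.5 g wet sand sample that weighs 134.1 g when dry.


Formula: MC = (W_wet - W_dry) / W_wet * 100
Water mass = 141.5 - 134.1 = 7.4 g
MC = 7.4 / 141.5 * 100 = 5.2297%


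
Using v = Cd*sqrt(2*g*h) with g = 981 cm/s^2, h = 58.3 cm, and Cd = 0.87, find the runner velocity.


Formula: v = Cd * sqrt(2 * g * h)  (Torricelli with discharge coefficient)
2*g*h = 2 * 981 * 58.3 = 114384.6 cm^2/s^2
sqrt(114384.6) = 338.20792 cm/s
v = 0.87 * 338.20792 = 294.2409 cm/s

294.2409 cm/s


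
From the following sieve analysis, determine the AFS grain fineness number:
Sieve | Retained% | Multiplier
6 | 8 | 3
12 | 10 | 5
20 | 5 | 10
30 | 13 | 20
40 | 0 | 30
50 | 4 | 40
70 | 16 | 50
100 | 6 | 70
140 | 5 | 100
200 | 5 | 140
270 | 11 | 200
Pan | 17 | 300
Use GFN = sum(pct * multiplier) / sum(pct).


Formula: GFN = sum(pct * multiplier) / sum(pct)
sum(pct * multiplier) = 10264
sum(pct) = 100
GFN = 10264 / 100 = 102.64

Final answer: 102.64


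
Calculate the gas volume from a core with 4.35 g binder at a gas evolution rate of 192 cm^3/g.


Formula: V_gas = W_binder * gas_evolution_rate
V = 4.35 g * 192 cm^3/g = 835.2000 cm^3

835.2000 cm^3


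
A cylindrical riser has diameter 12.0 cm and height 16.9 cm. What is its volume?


Formula: V = pi * (D/2)^2 * H  (cylinder volume)
Radius = D/2 = 12.0/2 = 6.0 cm
V = pi * 6.0^2 * 16.9 = 1911.3450 cm^3

Answer: 1911.3450 cm^3


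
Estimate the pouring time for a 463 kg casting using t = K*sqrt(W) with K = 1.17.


Formula: t = K * sqrt(W)
sqrt(W) = sqrt(463) = 21.51743
t = 1.17 * 21.51743 = 25.1754 s

Final answer: 25.1754 s


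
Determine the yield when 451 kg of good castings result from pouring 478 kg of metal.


Formula: Casting Yield = (W_good / W_total) * 100
Yield = (451 kg / 478 kg) * 100 = 94.3515%

Final answer: 94.3515%


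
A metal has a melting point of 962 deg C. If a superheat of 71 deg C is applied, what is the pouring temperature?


Formula: T_pour = T_melt + Superheat
T_pour = 962 + 71 = 1033 deg C

Final answer: 1033 deg C


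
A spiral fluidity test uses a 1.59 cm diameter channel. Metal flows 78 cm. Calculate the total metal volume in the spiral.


Formula: V = pi * (d/2)^2 * L  (cylinder volume)
Radius = 1.59/2 = 0.795 cm
V = pi * 0.795^2 * 78 = 154.8741 cm^3

154.8741 cm^3


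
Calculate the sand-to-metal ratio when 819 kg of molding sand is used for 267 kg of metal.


Formula: Sand-to-Metal Ratio = W_sand / W_metal
Ratio = 819 kg / 267 kg = 3.0674

Final answer: 3.0674


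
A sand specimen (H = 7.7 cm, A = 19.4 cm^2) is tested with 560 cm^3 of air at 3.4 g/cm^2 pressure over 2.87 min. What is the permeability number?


Formula: Permeability Number P = (V * H) / (p * A * t)
Numerator: V * H = 560 * 7.7 = 4312.0
Denominator: p * A * t = 3.4 * 19.4 * 2.87 = 189.3052
P = 4312.0 / 189.3052 = 22.7780


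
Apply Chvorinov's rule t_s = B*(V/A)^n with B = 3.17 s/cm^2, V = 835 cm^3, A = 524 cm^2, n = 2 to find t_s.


Formula: t_s = B * (V/A)^n  (Chvorinov's rule, n=2)
Modulus M = V/A = 835/524 = 1.593511 cm
M^2 = 1.593511^2 = 2.539277 cm^2
t_s = 3.17 * 2.539277 = 8.0495 s

Answer: 8.0495 s


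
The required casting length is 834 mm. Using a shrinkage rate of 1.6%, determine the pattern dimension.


Formula: L_pattern = L_casting * (1 + shrinkage_rate/100)
Shrinkage factor = 1 + 1.6/100 = 1.016
L_pattern = 834 mm * 1.016 = 847.3440 mm

Final answer: 847.3440 mm


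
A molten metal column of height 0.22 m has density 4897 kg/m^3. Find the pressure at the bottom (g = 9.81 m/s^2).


Formula: P = rho * g * h
rho * g = 4897 * 9.81 = 48039.57 N/m^3
P = 48039.57 * 0.22 = 10568.7054 Pa

Answer: 10568.7054 Pa


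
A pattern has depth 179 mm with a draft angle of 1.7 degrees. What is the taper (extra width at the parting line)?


Formula: taper = depth * tan(draft_angle)
tan(1.7 deg) = 0.0296793
taper = 179 mm * 0.0296793 = 5.3126 mm

5.3126 mm


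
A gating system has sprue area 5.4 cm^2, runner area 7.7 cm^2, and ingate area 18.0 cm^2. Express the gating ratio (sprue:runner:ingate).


Sprue:Runner:Ingate = 1 : 7.7/5.4 : 18.0/5.4 = 1:1.43:3.33


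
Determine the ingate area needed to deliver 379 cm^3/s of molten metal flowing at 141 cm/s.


Formula: A_ingate = Q / v  (continuity equation)
A = 379 cm^3/s / 141 cm/s = 2.6879 cm^2

2.6879 cm^2


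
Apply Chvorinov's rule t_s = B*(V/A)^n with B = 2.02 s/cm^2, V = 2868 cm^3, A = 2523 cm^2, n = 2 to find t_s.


Formula: t_s = B * (V/A)^n  (Chvorinov's rule, n=2)
Modulus M = V/A = 2868/2523 = 1.136742 cm
M^2 = 1.136742^2 = 1.292182 cm^2
t_s = 2.02 * 1.292182 = 2.6102 s

2.6102 s


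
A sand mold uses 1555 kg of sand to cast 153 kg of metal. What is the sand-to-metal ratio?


Formula: Sand-to-Metal Ratio = W_sand / W_metal
Ratio = 1555 kg / 153 kg = 10.1634

Final answer: 10.1634


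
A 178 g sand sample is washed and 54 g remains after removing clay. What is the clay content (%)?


Formula: Clay% = (W_total - W_washed) / W_total * 100
Clay mass = 178 - 54 = 124 g
Clay% = 124 / 178 * 100 = 69.6629%

69.6629%


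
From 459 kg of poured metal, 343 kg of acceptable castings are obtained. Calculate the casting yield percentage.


Formula: Casting Yield = (W_good / W_total) * 100
Yield = (343 kg / 459 kg) * 100 = 74.7277%


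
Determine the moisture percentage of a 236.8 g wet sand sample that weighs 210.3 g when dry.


Formula: MC = (W_wet - W_dry) / W_wet * 100
Water mass = 236.8 - 210.3 = 26.5 g
MC = 26.5 / 236.8 * 100 = 11.1909%

Answer: 11.1909%


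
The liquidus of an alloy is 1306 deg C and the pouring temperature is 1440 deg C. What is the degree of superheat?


Formula: Superheat = T_pour - T_melt
Superheat = 1440 - 1306 = 134 deg C

Answer: 134 deg C


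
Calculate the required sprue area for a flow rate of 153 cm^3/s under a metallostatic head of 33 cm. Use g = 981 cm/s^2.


Formula: v = sqrt(2*g*h), A = Q/v
Velocity: v = sqrt(2 * 981 * 33) = sqrt(64746) = 254.4524 cm/s
Sprue area: A = Q / v = 153 / 254.4524 = 0.6013 cm^2

0.6013 cm^2


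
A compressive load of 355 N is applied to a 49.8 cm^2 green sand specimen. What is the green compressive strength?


Formula: Compressive Strength = Force / Area
Strength = 355 N / 49.8 cm^2 = 7.1285 N/cm^2

7.1285 N/cm^2


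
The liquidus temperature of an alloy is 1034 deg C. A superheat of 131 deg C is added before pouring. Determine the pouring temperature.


Formula: T_pour = T_melt + Superheat
T_pour = 1034 + 131 = 1165 deg C

Answer: 1165 deg C


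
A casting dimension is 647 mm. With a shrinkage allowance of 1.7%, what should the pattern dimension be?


Formula: L_pattern = L_casting * (1 + shrinkage_rate/100)
Shrinkage factor = 1 + 1.7/100 = 1.017
L_pattern = 647 mm * 1.017 = 657.9990 mm

Answer: 657.9990 mm


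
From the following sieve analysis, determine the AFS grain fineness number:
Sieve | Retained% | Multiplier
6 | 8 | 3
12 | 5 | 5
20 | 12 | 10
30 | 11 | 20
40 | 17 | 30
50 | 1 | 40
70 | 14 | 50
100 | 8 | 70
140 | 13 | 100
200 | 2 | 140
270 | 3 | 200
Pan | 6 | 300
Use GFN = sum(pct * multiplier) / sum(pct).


Formula: GFN = sum(pct * multiplier) / sum(pct)
sum(pct * multiplier) = 6179
sum(pct) = 100
GFN = 6179 / 100 = 61.79

61.79


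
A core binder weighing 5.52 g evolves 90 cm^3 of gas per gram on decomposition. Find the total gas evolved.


Formula: V_gas = W_binder * gas_evolution_rate
V = 5.52 g * 90 cm^3/g = 496.8000 cm^3

496.8000 cm^3


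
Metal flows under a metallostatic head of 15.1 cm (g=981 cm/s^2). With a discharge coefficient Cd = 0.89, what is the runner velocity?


Formula: v = Cd * sqrt(2 * g * h)  (Torricelli with discharge coefficient)
2*g*h = 2 * 981 * 15.1 = 29626.2 cm^2/s^2
sqrt(29626.2) = 172.12263 cm/s
v = 0.89 * 172.12263 = 153.1891 cm/s


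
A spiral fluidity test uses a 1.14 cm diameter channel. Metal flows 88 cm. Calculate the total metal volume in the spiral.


Formula: V = pi * (d/2)^2 * L  (cylinder volume)
Radius = 1.14/2 = 0.57 cm
V = pi * 0.57^2 * 88 = 89.8219 cm^3

89.8219 cm^3


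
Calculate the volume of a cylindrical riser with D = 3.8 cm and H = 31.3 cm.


Formula: V = pi * (D/2)^2 * H  (cylinder volume)
Radius = D/2 = 3.8/2 = 1.9 cm
V = pi * 1.9^2 * 31.3 = 354.9780 cm^3

Answer: 354.9780 cm^3


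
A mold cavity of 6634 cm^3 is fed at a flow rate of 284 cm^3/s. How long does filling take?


Formula: t_fill = V_mold / Q_flow
t = 6634 cm^3 / 284 cm^3/s = 23.3592 s

Final answer: 23.3592 s


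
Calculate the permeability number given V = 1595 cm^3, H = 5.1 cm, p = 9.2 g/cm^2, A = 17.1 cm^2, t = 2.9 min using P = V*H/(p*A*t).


Formula: Permeability Number P = (V * H) / (p * A * t)
Numerator: V * H = 1595 * 5.1 = 8134.5
Denominator: p * A * t = 9.2 * 17.1 * 2.9 = 456.228
P = 8134.5 / 456.228 = 17.8299

17.8299


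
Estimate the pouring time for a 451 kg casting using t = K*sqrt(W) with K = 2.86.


Formula: t = K * sqrt(W)
sqrt(W) = sqrt(451) = 21.23676
t = 2.86 * 21.23676 = 60.7371 s

Answer: 60.7371 s


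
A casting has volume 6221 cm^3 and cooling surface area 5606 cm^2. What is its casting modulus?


Formula: Casting Modulus M = V / A
M = 6221 cm^3 / 5606 cm^2 = 1.1097 cm


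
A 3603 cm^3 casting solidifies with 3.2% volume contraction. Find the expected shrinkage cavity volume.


Formula: V_shrink = V_casting * shrinkage_pct / 100
V_shrink = 3603 cm^3 * 3.2 / 100 = 115.2960 cm^3

Answer: 115.2960 cm^3


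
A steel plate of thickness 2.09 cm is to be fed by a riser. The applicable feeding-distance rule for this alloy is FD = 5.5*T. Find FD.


Formula: FD = 5.5 * T  (riser feeding-distance rule)
FD = 5.5 * 2.09 cm = 11.4950 cm


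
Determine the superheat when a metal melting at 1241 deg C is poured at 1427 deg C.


Formula: Superheat = T_pour - T_melt
Superheat = 1427 - 1241 = 186 deg C

Final answer: 186 deg C


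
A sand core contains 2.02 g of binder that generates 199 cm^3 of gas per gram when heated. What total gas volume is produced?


Formula: V_gas = W_binder * gas_evolution_rate
V = 2.02 g * 199 cm^3/g = 401.9800 cm^3


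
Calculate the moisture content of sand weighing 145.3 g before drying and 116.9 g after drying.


Formula: MC = (W_wet - W_dry) / W_wet * 100
Water mass = 145.3 - 116.9 = 28.4 g
MC = 28.4 / 145.3 * 100 = 19.5458%

19.5458%


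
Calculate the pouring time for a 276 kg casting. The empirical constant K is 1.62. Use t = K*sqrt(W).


Formula: t = K * sqrt(W)
sqrt(W) = sqrt(276) = 16.61325
t = 1.62 * 16.61325 = 26.9135 s


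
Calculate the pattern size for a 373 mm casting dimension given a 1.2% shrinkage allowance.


Formula: L_pattern = L_casting * (1 + shrinkage_rate/100)
Shrinkage factor = 1 + 1.2/100 = 1.012
L_pattern = 373 mm * 1.012 = 377.4760 mm


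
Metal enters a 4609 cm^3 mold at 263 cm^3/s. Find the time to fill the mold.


Formula: t_fill = V_mold / Q_flow
t = 4609 cm^3 / 263 cm^3/s = 17.5247 s

Final answer: 17.5247 s


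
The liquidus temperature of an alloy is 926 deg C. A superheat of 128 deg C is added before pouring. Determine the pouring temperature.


Formula: T_pour = T_melt + Superheat
T_pour = 926 + 128 = 1054 deg C


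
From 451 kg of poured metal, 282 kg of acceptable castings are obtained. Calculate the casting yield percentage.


Formula: Casting Yield = (W_good / W_total) * 100
Yield = (282 kg / 451 kg) * 100 = 62.5277%

62.5277%


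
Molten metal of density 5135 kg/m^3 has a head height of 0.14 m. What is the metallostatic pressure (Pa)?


Formula: P = rho * g * h
rho * g = 5135 * 9.81 = 50374.35 N/m^3
P = 50374.35 * 0.14 = 7052.4090 Pa


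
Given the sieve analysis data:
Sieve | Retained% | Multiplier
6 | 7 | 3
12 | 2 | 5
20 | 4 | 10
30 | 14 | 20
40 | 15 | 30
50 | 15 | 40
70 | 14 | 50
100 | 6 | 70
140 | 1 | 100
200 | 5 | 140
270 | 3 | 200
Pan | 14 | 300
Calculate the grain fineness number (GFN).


Formula: GFN = sum(pct * multiplier) / sum(pct)
sum(pct * multiplier) = 8121
sum(pct) = 100
GFN = 8121 / 100 = 81.21

Answer: 81.21


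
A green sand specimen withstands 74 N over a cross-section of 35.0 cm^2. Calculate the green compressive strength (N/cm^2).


Formula: Compressive Strength = Force / Area
Strength = 74 N / 35.0 cm^2 = 2.1143 N/cm^2

Answer: 2.1143 N/cm^2


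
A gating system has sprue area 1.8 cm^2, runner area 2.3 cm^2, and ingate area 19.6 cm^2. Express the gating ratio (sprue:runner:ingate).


Sprue:Runner:Ingate = 1 : 2.3/1.8 : 19.6/1.8 = 1:1.28:10.89

Final answer: 1:1.28:10.89


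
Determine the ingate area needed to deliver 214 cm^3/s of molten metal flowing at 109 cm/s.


Formula: A_ingate = Q / v  (continuity equation)
A = 214 cm^3/s / 109 cm/s = 1.9633 cm^2

1.9633 cm^2


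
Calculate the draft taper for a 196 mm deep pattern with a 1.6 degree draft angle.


Formula: taper = depth * tan(draft_angle)
tan(1.6 deg) = 0.0279325
taper = 196 mm * 0.0279325 = 5.4748 mm


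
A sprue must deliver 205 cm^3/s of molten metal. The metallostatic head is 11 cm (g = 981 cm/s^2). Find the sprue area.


Formula: v = sqrt(2*g*h), A = Q/v
Velocity: v = sqrt(2 * 981 * 11) = sqrt(21582) = 146.9081 cm/s
Sprue area: A = Q / v = 205 / 146.9081 = 1.3954 cm^2

Final answer: 1.3954 cm^2


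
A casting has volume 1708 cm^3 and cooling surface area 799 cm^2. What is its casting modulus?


Formula: Casting Modulus M = V / A
M = 1708 cm^3 / 799 cm^2 = 2.1377 cm

2.1377 cm


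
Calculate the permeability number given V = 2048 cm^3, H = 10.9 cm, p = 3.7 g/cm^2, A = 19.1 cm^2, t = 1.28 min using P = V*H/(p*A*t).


Formula: Permeability Number P = (V * H) / (p * A * t)
Numerator: V * H = 2048 * 10.9 = 22323.2
Denominator: p * A * t = 3.7 * 19.1 * 1.28 = 90.4576
P = 22323.2 / 90.4576 = 246.7808

Final answer: 246.7808


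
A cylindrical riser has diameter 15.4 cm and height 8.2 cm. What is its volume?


Formula: V = pi * (D/2)^2 * H  (cylinder volume)
Radius = D/2 = 15.4/2 = 7.7 cm
V = pi * 7.7^2 * 8.2 = 1527.3732 cm^3

Final answer: 1527.3732 cm^3


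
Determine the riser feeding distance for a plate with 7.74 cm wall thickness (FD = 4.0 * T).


Formula: FD = 4.0 * T  (riser feeding-distance rule)
FD = 4.0 * 7.74 cm = 30.9600 cm


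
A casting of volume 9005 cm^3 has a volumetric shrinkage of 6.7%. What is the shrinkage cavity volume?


Formula: V_shrink = V_casting * shrinkage_pct / 100
V_shrink = 9005 cm^3 * 6.7 / 100 = 603.3350 cm^3


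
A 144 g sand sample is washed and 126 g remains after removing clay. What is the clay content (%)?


Formula: Clay% = (W_total - W_washed) / W_total * 100
Clay mass = 144 - 126 = 18 g
Clay% = 18 / 144 * 100 = 12.5000%

12.5000%


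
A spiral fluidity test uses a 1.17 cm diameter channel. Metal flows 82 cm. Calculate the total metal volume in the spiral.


Formula: V = pi * (d/2)^2 * L  (cylinder volume)
Radius = 1.17/2 = 0.585 cm
V = pi * 0.585^2 * 82 = 88.1608 cm^3


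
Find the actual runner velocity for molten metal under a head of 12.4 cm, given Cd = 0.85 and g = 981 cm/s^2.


Formula: v = Cd * sqrt(2 * g * h)  (Torricelli with discharge coefficient)
2*g*h = 2 * 981 * 12.4 = 24328.8 cm^2/s^2
sqrt(24328.8) = 155.97692 cm/s
v = 0.85 * 155.97692 = 132.5804 cm/s


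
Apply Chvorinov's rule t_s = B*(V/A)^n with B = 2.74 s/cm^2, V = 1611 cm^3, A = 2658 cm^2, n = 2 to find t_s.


Formula: t_s = B * (V/A)^n  (Chvorinov's rule, n=2)
Modulus M = V/A = 1611/2658 = 0.606095 cm
M^2 = 0.606095^2 = 0.367351 cm^2
t_s = 2.74 * 0.367351 = 1.0065 s

1.0065 s


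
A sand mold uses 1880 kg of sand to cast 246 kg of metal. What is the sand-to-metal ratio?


Formula: Sand-to-Metal Ratio = W_sand / W_metal
Ratio = 1880 kg / 246 kg = 7.6423

7.6423


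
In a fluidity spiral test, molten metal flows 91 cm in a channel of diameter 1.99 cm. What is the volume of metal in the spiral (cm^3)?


Formula: V = pi * (d/2)^2 * L  (cylinder volume)
Radius = 1.99/2 = 0.995 cm
V = pi * 0.995^2 * 91 = 283.0332 cm^3

283.0332 cm^3


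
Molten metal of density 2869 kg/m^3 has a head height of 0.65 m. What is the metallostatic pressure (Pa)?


Formula: P = rho * g * h
rho * g = 2869 * 9.81 = 28144.89 N/m^3
P = 28144.89 * 0.65 = 18294.1785 Pa


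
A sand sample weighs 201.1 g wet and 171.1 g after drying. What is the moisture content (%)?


Formula: MC = (W_wet - W_dry) / W_wet * 100
Water mass = 201.1 - 171.1 = 30.0 g
MC = 30.0 / 201.1 * 100 = 14.9180%


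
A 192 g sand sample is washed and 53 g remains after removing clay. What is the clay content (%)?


Formula: Clay% = (W_total - W_washed) / W_total * 100
Clay mass = 192 - 53 = 139 g
Clay% = 139 / 192 * 100 = 72.3958%


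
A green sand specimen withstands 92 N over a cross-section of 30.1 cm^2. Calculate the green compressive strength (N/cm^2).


Formula: Compressive Strength = Force / Area
Strength = 92 N / 30.1 cm^2 = 3.0565 N/cm^2

Final answer: 3.0565 N/cm^2


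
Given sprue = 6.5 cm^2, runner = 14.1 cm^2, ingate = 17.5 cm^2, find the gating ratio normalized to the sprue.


Sprue:Runner:Ingate = 1 : 14.1/6.5 : 17.5/6.5 = 1:2.17:2.69

Final answer: 1:2.17:2.69


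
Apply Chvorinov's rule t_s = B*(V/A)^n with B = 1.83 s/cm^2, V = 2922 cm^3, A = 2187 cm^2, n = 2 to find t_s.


Formula: t_s = B * (V/A)^n  (Chvorinov's rule, n=2)
Modulus M = V/A = 2922/2187 = 1.336077 cm
M^2 = 1.336077^2 = 1.785102 cm^2
t_s = 1.83 * 1.785102 = 3.2667 s


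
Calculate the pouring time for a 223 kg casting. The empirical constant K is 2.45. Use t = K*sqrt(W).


Formula: t = K * sqrt(W)
sqrt(W) = sqrt(223) = 14.93318
t = 2.45 * 14.93318 = 36.5863 s

36.5863 s


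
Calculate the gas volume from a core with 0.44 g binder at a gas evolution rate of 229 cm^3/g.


Formula: V_gas = W_binder * gas_evolution_rate
V = 0.44 g * 229 cm^3/g = 100.7600 cm^3

Final answer: 100.7600 cm^3


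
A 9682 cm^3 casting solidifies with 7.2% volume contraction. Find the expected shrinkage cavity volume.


Formula: V_shrink = V_casting * shrinkage_pct / 100
V_shrink = 9682 cm^3 * 7.2 / 100 = 697.1040 cm^3

697.1040 cm^3


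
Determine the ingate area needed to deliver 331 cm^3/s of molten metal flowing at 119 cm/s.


Formula: A_ingate = Q / v  (continuity equation)
A = 331 cm^3/s / 119 cm/s = 2.7815 cm^2

Final answer: 2.7815 cm^2


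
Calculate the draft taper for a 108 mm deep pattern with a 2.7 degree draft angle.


Formula: taper = depth * tan(draft_angle)
tan(2.7 deg) = 0.0471588
taper = 108 mm * 0.0471588 = 5.0932 mm

Final answer: 5.0932 mm


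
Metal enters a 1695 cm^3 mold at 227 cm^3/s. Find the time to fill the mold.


Formula: t_fill = V_mold / Q_flow
t = 1695 cm^3 / 227 cm^3/s = 7.4670 s

Final answer: 7.4670 s


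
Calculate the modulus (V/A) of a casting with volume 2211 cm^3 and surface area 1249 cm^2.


Formula: Casting Modulus M = V / A
M = 2211 cm^3 / 1249 cm^2 = 1.7702 cm

Answer: 1.7702 cm


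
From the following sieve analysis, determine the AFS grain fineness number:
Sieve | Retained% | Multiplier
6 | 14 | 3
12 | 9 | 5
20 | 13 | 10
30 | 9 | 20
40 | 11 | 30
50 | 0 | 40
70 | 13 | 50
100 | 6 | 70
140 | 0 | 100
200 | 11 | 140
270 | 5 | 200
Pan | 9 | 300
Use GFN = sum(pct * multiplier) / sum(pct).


Formula: GFN = sum(pct * multiplier) / sum(pct)
sum(pct * multiplier) = 7037
sum(pct) = 100
GFN = 7037 / 100 = 70.37

70.37


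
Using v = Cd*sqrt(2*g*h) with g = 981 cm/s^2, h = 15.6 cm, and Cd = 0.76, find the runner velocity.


Formula: v = Cd * sqrt(2 * g * h)  (Torricelli with discharge coefficient)
2*g*h = 2 * 981 * 15.6 = 30607.2 cm^2/s^2
sqrt(30607.2) = 174.94914 cm/s
v = 0.76 * 174.94914 = 132.9613 cm/s

Answer: 132.9613 cm/s


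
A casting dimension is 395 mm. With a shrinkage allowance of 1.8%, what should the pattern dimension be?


Formula: L_pattern = L_casting * (1 + shrinkage_rate/100)
Shrinkage factor = 1 + 1.8/100 = 1.018
L_pattern = 395 mm * 1.018 = 402.1100 mm

Answer: 402.1100 mm


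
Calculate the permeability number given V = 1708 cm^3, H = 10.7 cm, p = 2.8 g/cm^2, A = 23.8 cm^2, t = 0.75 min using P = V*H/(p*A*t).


Formula: Permeability Number P = (V * H) / (p * A * t)
Numerator: V * H = 1708 * 10.7 = 18275.6
Denominator: p * A * t = 2.8 * 23.8 * 0.75 = 49.98
P = 18275.6 / 49.98 = 365.6583


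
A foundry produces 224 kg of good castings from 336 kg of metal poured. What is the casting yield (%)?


Formula: Casting Yield = (W_good / W_total) * 100
Yield = (224 kg / 336 kg) * 100 = 66.6667%


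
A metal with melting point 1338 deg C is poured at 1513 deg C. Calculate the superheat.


Formula: Superheat = T_pour - T_melt
Superheat = 1513 - 1338 = 175 deg C

Final answer: 175 deg C


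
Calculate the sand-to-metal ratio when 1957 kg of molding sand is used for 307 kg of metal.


Formula: Sand-to-Metal Ratio = W_sand / W_metal
Ratio = 1957 kg / 307 kg = 6.3746

Answer: 6.3746


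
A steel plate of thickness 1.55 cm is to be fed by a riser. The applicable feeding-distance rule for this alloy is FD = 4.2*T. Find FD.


Formula: FD = 4.2 * T  (riser feeding-distance rule)
FD = 4.2 * 1.55 cm = 6.5100 cm


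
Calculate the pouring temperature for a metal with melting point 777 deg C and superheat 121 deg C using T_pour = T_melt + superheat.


Formula: T_pour = T_melt + Superheat
T_pour = 777 + 121 = 898 deg C


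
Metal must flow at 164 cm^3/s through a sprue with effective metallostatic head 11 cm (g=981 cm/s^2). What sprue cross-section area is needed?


Formula: v = sqrt(2*g*h), A = Q/v
Velocity: v = sqrt(2 * 981 * 11) = sqrt(21582) = 146.9081 cm/s
Sprue area: A = Q / v = 164 / 146.9081 = 1.1163 cm^2

Final answer: 1.1163 cm^2


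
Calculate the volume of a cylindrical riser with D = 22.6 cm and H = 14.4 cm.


Formula: V = pi * (D/2)^2 * H  (cylinder volume)
Radius = D/2 = 22.6/2 = 11.3 cm
V = pi * 11.3^2 * 14.4 = 5776.5595 cm^3

5776.5595 cm^3


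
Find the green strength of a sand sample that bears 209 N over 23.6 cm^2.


Formula: Compressive Strength = Force / Area
Strength = 209 N / 23.6 cm^2 = 8.8559 N/cm^2

Final answer: 8.8559 N/cm^2


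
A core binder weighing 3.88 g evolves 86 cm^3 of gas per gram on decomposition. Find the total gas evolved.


Formula: V_gas = W_binder * gas_evolution_rate
V = 3.88 g * 86 cm^3/g = 333.6800 cm^3

Answer: 333.6800 cm^3


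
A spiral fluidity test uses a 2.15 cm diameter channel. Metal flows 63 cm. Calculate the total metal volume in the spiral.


Formula: V = pi * (d/2)^2 * L  (cylinder volume)
Radius = 2.15/2 = 1.075 cm
V = pi * 1.075^2 * 63 = 228.7217 cm^3

228.7217 cm^3


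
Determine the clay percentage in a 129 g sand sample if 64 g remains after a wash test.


Formula: Clay% = (W_total - W_washed) / W_total * 100
Clay mass = 129 - 64 = 65 g
Clay% = 65 / 129 * 100 = 50.3876%

50.3876%


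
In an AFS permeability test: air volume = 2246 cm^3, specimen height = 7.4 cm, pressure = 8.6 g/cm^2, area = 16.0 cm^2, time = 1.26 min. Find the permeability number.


Formula: Permeability Number P = (V * H) / (p * A * t)
Numerator: V * H = 2246 * 7.4 = 16620.4
Denominator: p * A * t = 8.6 * 16.0 * 1.26 = 173.376
P = 16620.4 / 173.376 = 95.8633

95.8633


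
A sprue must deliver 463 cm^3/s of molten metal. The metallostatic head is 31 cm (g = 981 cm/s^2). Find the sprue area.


Formula: v = sqrt(2*g*h), A = Q/v
Velocity: v = sqrt(2 * 981 * 31) = sqrt(60822) = 246.6212 cm/s
Sprue area: A = Q / v = 463 / 246.6212 = 1.8774 cm^2

Answer: 1.8774 cm^2


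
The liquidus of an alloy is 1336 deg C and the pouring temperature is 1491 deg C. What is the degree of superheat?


Formula: Superheat = T_pour - T_melt
Superheat = 1491 - 1336 = 155 deg C

Final answer: 155 deg C


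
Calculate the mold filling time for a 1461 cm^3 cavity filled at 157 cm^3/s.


Formula: t_fill = V_mold / Q_flow
t = 1461 cm^3 / 157 cm^3/s = 9.3057 s

Final answer: 9.3057 s


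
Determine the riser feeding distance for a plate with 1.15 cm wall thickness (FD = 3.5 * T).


Formula: FD = 3.5 * T  (riser feeding-distance rule)
FD = 3.5 * 1.15 cm = 4.0250 cm


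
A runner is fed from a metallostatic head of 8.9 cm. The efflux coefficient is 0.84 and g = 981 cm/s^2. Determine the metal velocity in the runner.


Formula: v = Cd * sqrt(2 * g * h)  (Torricelli with discharge coefficient)
2*g*h = 2 * 981 * 8.9 = 17461.8 cm^2/s^2
sqrt(17461.8) = 132.14310 cm/s
v = 0.84 * 132.14310 = 111.0002 cm/s

111.0002 cm/s


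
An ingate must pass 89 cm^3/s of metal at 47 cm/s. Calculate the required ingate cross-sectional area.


Formula: A_ingate = Q / v  (continuity equation)
A = 89 cm^3/s / 47 cm/s = 1.8936 cm^2

Final answer: 1.8936 cm^2


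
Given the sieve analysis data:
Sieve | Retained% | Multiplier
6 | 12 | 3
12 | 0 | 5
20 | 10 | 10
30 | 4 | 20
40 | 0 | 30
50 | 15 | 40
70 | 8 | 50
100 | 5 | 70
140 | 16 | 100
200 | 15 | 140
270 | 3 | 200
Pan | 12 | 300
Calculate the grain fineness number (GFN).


Formula: GFN = sum(pct * multiplier) / sum(pct)
sum(pct * multiplier) = 9466
sum(pct) = 100
GFN = 9466 / 100 = 94.66

Final answer: 94.66


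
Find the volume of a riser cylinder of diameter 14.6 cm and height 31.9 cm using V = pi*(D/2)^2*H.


Formula: V = pi * (D/2)^2 * H  (cylinder volume)
Radius = D/2 = 14.6/2 = 7.3 cm
V = pi * 7.3^2 * 31.9 = 5340.5536 cm^3

Final answer: 5340.5536 cm^3


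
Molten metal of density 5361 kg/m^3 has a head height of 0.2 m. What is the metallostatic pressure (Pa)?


Formula: P = rho * g * h
rho * g = 5361 * 9.81 = 52591.41 N/m^3
P = 52591.41 * 0.2 = 10518.2820 Pa

Final answer: 10518.2820 Pa


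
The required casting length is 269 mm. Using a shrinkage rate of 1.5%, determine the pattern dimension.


Formula: L_pattern = L_casting * (1 + shrinkage_rate/100)
Shrinkage factor = 1 + 1.5/100 = 1.015
L_pattern = 269 mm * 1.015 = 273.0350 mm

273.0350 mm


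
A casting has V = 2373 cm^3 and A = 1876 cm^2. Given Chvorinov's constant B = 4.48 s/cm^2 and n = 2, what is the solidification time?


Formula: t_s = B * (V/A)^n  (Chvorinov's rule, n=2)
Modulus M = V/A = 2373/1876 = 1.264925 cm
M^2 = 1.264925^2 = 1.600035 cm^2
t_s = 4.48 * 1.600035 = 7.1682 s

7.1682 s


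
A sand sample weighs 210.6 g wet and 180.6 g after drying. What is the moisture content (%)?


Formula: MC = (W_wet - W_dry) / W_wet * 100
Water mass = 210.6 - 180.6 = 30.0 g
MC = 30.0 / 210.6 * 100 = 14.2450%

Final answer: 14.2450%


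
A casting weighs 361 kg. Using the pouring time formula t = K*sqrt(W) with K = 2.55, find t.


Formula: t = K * sqrt(W)
sqrt(W) = sqrt(361) = 19.00000
t = 2.55 * 19.00000 = 48.4500 s

Answer: 48.4500 s


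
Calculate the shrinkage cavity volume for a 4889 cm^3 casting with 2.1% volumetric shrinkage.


Formula: V_shrink = V_casting * shrinkage_pct / 100
V_shrink = 4889 cm^3 * 2.1 / 100 = 102.6690 cm^3

Answer: 102.6690 cm^3


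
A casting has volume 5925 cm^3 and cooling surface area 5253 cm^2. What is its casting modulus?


Formula: Casting Modulus M = V / A
M = 5925 cm^3 / 5253 cm^2 = 1.1279 cm


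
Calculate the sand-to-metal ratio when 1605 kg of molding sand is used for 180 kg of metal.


Formula: Sand-to-Metal Ratio = W_sand / W_metal
Ratio = 1605 kg / 180 kg = 8.9167

Final answer: 8.9167


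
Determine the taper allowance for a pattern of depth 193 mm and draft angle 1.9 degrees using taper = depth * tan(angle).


Formula: taper = depth * tan(draft_angle)
tan(1.9 deg) = 0.0331734
taper = 193 mm * 0.0331734 = 6.4025 mm

Final answer: 6.4025 mm


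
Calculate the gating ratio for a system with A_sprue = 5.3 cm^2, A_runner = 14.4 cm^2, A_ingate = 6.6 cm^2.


Sprue:Runner:Ingate = 1 : 14.4/5.3 : 6.6/5.3 = 1:2.72:1.25

Answer: 1:2.72:1.25


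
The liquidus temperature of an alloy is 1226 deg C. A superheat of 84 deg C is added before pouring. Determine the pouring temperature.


Formula: T_pour = T_melt + Superheat
T_pour = 1226 + 84 = 1310 deg C

1310 deg C


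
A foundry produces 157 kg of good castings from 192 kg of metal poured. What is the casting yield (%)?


Formula: Casting Yield = (W_good / W_total) * 100
Yield = (157 kg / 192 kg) * 100 = 81.7708%

81.7708%


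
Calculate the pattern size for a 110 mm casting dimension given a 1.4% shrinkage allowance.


Formula: L_pattern = L_casting * (1 + shrinkage_rate/100)
Shrinkage factor = 1 + 1.4/100 = 1.014
L_pattern = 110 mm * 1.014 = 111.5400 mm


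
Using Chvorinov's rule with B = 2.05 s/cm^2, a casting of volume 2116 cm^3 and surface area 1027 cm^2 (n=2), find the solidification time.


Formula: t_s = B * (V/A)^n  (Chvorinov's rule, n=2)
Modulus M = V/A = 2116/1027 = 2.060370 cm
M^2 = 2.060370^2 = 4.245125 cm^2
t_s = 2.05 * 4.245125 = 8.7025 s

Answer: 8.7025 s


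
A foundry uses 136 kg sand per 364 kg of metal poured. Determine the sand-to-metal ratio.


Formula: Sand-to-Metal Ratio = W_sand / W_metal
Ratio = 136 kg / 364 kg = 0.3736

Answer: 0.3736


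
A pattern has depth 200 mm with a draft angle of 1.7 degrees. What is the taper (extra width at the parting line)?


Formula: taper = depth * tan(draft_angle)
tan(1.7 deg) = 0.0296793
taper = 200 mm * 0.0296793 = 5.9359 mm

Final answer: 5.9359 mm


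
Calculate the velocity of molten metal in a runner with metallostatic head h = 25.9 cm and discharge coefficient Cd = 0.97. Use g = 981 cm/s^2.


Formula: v = Cd * sqrt(2 * g * h)  (Torricelli with discharge coefficient)
2*g*h = 2 * 981 * 25.9 = 50815.8 cm^2/s^2
sqrt(50815.8) = 225.42360 cm/s
v = 0.97 * 225.42360 = 218.6609 cm/s


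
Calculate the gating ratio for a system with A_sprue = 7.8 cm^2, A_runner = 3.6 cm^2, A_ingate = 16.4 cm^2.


Sprue:Runner:Ingate = 1 : 3.6/7.8 : 16.4/7.8 = 1:0.46:2.10


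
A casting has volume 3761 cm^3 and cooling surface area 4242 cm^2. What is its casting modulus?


Formula: Casting Modulus M = V / A
M = 3761 cm^3 / 4242 cm^2 = 0.8866 cm


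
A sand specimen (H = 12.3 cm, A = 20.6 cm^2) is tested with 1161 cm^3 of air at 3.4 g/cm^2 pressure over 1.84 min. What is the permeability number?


Formula: Permeability Number P = (V * H) / (p * A * t)
Numerator: V * H = 1161 * 12.3 = 14280.3
Denominator: p * A * t = 3.4 * 20.6 * 1.84 = 128.8736
P = 14280.3 / 128.8736 = 110.8086


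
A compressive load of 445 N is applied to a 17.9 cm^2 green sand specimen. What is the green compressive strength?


Formula: Compressive Strength = Force / Area
Strength = 445 N / 17.9 cm^2 = 24.8603 N/cm^2

Answer: 24.8603 N/cm^2


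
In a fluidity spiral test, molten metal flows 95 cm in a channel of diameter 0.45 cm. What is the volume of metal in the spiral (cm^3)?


Formula: V = pi * (d/2)^2 * L  (cylinder volume)
Radius = 0.45/2 = 0.225 cm
V = pi * 0.225^2 * 95 = 15.1091 cm^3

15.1091 cm^3


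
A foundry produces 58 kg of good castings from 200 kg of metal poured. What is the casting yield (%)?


Formula: Casting Yield = (W_good / W_total) * 100
Yield = (58 kg / 200 kg) * 100 = 29.0000%

Answer: 29.0000%


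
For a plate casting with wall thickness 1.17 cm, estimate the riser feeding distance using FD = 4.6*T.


Formula: FD = 4.6 * T  (riser feeding-distance rule)
FD = 4.6 * 1.17 cm = 5.3820 cm

Answer: 5.3820 cm


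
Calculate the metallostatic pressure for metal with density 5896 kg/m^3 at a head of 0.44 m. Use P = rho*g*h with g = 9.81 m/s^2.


Formula: P = rho * g * h
rho * g = 5896 * 9.81 = 57839.76 N/m^3
P = 57839.76 * 0.44 = 25449.4944 Pa

25449.4944 Pa


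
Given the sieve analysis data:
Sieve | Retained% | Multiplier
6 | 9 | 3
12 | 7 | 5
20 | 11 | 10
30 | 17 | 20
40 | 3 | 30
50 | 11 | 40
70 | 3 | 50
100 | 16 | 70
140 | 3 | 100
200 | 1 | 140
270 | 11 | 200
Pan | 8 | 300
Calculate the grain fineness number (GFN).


Formula: GFN = sum(pct * multiplier) / sum(pct)
sum(pct * multiplier) = 7352
sum(pct) = 100
GFN = 7352 / 100 = 73.52

73.52


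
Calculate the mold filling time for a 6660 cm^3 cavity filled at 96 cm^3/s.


Formula: t_fill = V_mold / Q_flow
t = 6660 cm^3 / 96 cm^3/s = 69.3750 s

Answer: 69.3750 s


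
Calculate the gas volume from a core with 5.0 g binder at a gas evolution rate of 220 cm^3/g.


Formula: V_gas = W_binder * gas_evolution_rate
V = 5.0 g * 220 cm^3/g = 1100.0000 cm^3

Answer: 1100.0000 cm^3


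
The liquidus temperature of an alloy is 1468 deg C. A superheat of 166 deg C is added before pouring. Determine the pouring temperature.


Formula: T_pour = T_melt + Superheat
T_pour = 1468 + 166 = 1634 deg C


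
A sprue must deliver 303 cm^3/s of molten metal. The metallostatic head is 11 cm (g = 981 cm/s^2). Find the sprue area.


Formula: v = sqrt(2*g*h), A = Q/v
Velocity: v = sqrt(2 * 981 * 11) = sqrt(21582) = 146.9081 cm/s
Sprue area: A = Q / v = 303 / 146.9081 = 2.0625 cm^2

Final answer: 2.0625 cm^2


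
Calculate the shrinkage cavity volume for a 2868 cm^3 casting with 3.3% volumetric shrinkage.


Formula: V_shrink = V_casting * shrinkage_pct / 100
V_shrink = 2868 cm^3 * 3.3 / 100 = 94.6440 cm^3


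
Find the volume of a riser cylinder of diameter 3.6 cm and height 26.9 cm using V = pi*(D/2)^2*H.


Formula: V = pi * (D/2)^2 * H  (cylinder volume)
Radius = D/2 = 3.6/2 = 1.8 cm
V = pi * 1.8^2 * 26.9 = 273.8086 cm^3

Answer: 273.8086 cm^3


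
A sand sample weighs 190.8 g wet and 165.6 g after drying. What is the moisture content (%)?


Formula: MC = (W_wet - W_dry) / W_wet * 100
Water mass = 190.8 - 165.6 = 25.2 g
MC = 25.2 / 190.8 * 100 = 13.2075%


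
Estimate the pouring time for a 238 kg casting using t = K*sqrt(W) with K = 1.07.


Formula: t = K * sqrt(W)
sqrt(W) = sqrt(238) = 15.42725
t = 1.07 * 15.42725 = 16.5072 s

16.5072 s


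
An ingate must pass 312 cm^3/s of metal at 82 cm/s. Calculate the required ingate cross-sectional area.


Formula: A_ingate = Q / v  (continuity equation)
A = 312 cm^3/s / 82 cm/s = 3.8049 cm^2

3.8049 cm^2


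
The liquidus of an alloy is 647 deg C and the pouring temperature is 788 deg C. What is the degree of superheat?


Formula: Superheat = T_pour - T_melt
Superheat = 788 - 647 = 141 deg C

Final answer: 141 deg C


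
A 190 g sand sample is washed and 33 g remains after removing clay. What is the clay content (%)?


Formula: Clay% = (W_total - W_washed) / W_total * 100
Clay mass = 190 - 33 = 157 g
Clay% = 157 / 190 * 100 = 82.6316%


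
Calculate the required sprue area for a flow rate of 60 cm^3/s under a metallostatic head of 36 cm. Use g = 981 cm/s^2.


Formula: v = sqrt(2*g*h), A = Q/v
Velocity: v = sqrt(2 * 981 * 36) = sqrt(70632) = 265.7668 cm/s
Sprue area: A = Q / v = 60 / 265.7668 = 0.2258 cm^2


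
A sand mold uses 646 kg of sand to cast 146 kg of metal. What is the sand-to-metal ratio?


Formula: Sand-to-Metal Ratio = W_sand / W_metal
Ratio = 646 kg / 146 kg = 4.4247

Final answer: 4.4247


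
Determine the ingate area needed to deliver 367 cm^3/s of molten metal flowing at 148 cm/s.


Formula: A_ingate = Q / v  (continuity equation)
A = 367 cm^3/s / 148 cm/s = 2.4797 cm^2

Final answer: 2.4797 cm^2


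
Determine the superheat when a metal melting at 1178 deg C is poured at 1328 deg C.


Formula: Superheat = T_pour - T_melt
Superheat = 1328 - 1178 = 150 deg C

Answer: 150 deg C


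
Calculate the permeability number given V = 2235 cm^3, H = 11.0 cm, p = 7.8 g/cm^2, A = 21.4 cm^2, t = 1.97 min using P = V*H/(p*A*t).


Formula: Permeability Number P = (V * H) / (p * A * t)
Numerator: V * H = 2235 * 11.0 = 24585.0
Denominator: p * A * t = 7.8 * 21.4 * 1.97 = 328.8324
P = 24585.0 / 328.8324 = 74.7645

Answer: 74.7645


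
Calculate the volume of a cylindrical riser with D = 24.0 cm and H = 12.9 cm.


Formula: V = pi * (D/2)^2 * H  (cylinder volume)
Radius = D/2 = 24.0/2 = 12.0 cm
V = pi * 12.0^2 * 12.9 = 5835.8225 cm^3


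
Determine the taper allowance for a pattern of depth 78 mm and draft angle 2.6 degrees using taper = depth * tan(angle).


Formula: taper = depth * tan(draft_angle)
tan(2.6 deg) = 0.0454097
taper = 78 mm * 0.0454097 = 3.5420 mm

Final answer: 3.5420 mm


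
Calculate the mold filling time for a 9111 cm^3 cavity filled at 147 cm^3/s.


Formula: t_fill = V_mold / Q_flow
t = 9111 cm^3 / 147 cm^3/s = 61.9796 s

61.9796 s


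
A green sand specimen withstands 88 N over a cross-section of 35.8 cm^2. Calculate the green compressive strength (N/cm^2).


Formula: Compressive Strength = Force / Area
Strength = 88 N / 35.8 cm^2 = 2.4581 N/cm^2


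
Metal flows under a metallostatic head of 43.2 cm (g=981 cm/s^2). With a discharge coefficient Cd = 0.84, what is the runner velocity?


Formula: v = Cd * sqrt(2 * g * h)  (Torricelli with discharge coefficient)
2*g*h = 2 * 981 * 43.2 = 84758.4 cm^2/s^2
sqrt(84758.4) = 291.13296 cm/s
v = 0.84 * 291.13296 = 244.5517 cm/s

244.5517 cm/s


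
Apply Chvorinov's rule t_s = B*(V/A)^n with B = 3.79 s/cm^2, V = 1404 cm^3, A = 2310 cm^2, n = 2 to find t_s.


Formula: t_s = B * (V/A)^n  (Chvorinov's rule, n=2)
Modulus M = V/A = 1404/2310 = 0.607792 cm
M^2 = 0.607792^2 = 0.369411 cm^2
t_s = 3.79 * 0.369411 = 1.4001 s


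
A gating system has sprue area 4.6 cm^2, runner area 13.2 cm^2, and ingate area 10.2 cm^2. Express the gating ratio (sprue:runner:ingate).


Sprue:Runner:Ingate = 1 : 13.2/4.6 : 10.2/4.6 = 1:2.87:2.22


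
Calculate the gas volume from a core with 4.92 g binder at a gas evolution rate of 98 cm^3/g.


Formula: V_gas = W_binder * gas_evolution_rate
V = 4.92 g * 98 cm^3/g = 482.1600 cm^3

482.1600 cm^3


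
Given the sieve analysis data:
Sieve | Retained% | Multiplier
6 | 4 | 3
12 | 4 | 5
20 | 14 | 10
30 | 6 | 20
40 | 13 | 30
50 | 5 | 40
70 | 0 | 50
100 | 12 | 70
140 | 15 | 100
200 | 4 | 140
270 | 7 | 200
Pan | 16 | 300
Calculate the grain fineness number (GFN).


Formula: GFN = sum(pct * multiplier) / sum(pct)
sum(pct * multiplier) = 9982
sum(pct) = 100
GFN = 9982 / 100 = 99.82

99.82


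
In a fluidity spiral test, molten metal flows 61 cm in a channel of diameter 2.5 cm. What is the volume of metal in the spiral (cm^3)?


Formula: V = pi * (d/2)^2 * L  (cylinder volume)
Radius = 2.5/2 = 1.25 cm
V = pi * 1.25^2 * 61 = 299.4330 cm^3

Answer: 299.4330 cm^3


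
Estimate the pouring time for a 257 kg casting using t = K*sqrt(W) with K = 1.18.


Formula: t = K * sqrt(W)
sqrt(W) = sqrt(257) = 16.03122
t = 1.18 * 16.03122 = 18.9168 s

18.9168 s


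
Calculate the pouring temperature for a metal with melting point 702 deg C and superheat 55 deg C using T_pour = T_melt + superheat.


Formula: T_pour = T_melt + Superheat
T_pour = 702 + 55 = 757 deg C


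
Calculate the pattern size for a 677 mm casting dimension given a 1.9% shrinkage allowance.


Formula: L_pattern = L_casting * (1 + shrinkage_rate/100)
Shrinkage factor = 1 + 1.9/100 = 1.019
L_pattern = 677 mm * 1.019 = 689.8630 mm

689.8630 mm
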